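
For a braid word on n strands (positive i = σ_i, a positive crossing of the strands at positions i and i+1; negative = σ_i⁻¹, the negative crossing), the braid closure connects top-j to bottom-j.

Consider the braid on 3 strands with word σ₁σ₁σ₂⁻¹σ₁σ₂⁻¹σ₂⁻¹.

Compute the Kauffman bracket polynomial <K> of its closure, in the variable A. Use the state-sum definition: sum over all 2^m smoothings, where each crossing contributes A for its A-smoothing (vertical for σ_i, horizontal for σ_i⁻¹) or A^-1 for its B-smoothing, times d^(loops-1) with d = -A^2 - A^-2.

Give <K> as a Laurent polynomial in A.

-A^12 + 2*A^8 - 2*A^4 + 3 - 2*A^-4 + 2*A^-8 - A^-12

Derivation:
Braid: s1 s1 s2^-1 s1 s2^-1 s2^-1 on 3 strands, 6 crossings.
Writhe w = (#positive) - (#negative) = 3 - 3 = 0.
Enumerate smoothing states for the bracket polynomial. There are 2^6 = 64 states.
Each crossing splits two ways (0=vertical, 1=horizontal). The state's weight is A^(#A-smoothings - #B-smoothings) * d^(loops - 1).
Tabulate the states by total A-exponent and number of loops L (A-exp: L × count):
  A^6: L=4 ×1
  A^4: L=3 ×6
  A^2: L=2 ×14, L=4 ×1
  A^0: L=1 ×13, L=3 ×7
  A^-2: L=2 ×14, L=4 ×1
  A^-4: L=3 ×6
  A^-6: L=4 ×1
Each group contributes A^e * Σ count * d^(L-1):
Powers of d = -A^2 - A^-2: d^2 = A^4 + 2 + A^-4; d^3 = -A^6 - 3*A^2 - 3*A^-2 - A^-6.
  A^6 * (d^3) = -A^12 - 3*A^8 - 3*A^4 - 1
  A^4 * (6*d^2) = 6*A^8 + 12*A^4 + 6
  A^2 * (14*d + d^3) = -A^8 - 17*A^4 - 17 - A^-4
  A^0 * (13 + 7*d^2) = 7*A^4 + 27 + 7*A^-4
  A^-2 * (14*d + d^3) = -A^4 - 17 - 17*A^-4 - A^-8
  A^-4 * (6*d^2) = 6 + 12*A^-4 + 6*A^-8
  A^-6 * (d^3) = -1 - 3*A^-4 - 3*A^-8 - A^-12
Summing the groups: <K> = -A^12 + 2*A^8 - 2*A^4 + 3 - 2*A^-4 + 2*A^-8 - A^-12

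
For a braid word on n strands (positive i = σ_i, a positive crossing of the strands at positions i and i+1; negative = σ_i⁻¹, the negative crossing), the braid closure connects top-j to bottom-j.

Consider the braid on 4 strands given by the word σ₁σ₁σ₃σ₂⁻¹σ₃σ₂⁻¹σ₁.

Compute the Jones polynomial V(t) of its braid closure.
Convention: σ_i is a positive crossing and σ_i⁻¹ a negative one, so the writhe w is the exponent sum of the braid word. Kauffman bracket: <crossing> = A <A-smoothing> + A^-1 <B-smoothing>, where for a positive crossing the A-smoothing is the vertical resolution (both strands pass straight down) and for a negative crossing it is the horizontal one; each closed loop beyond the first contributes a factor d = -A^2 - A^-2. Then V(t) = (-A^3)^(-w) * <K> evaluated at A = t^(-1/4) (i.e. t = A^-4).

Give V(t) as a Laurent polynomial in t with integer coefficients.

Braid: s1 s1 s3 s2^-1 s3 s2^-1 s1 on 4 strands, 7 crossings.
Writhe w = (#positive) - (#negative) = 5 - 2 = 3.
State-sum expansion of <K>. There are 2^7 = 128 states.
Each crossing splits two ways (0=vertical, 1=horizontal). The state's weight is A^(#A-smoothings - #B-smoothings) * d^(loops - 1).
Tabulate the states by total A-exponent and number of loops L (A-exp: L × count):
  A^7: L=4 ×1
  A^5: L=3 ×7
  A^3: L=2 ×17, L=4 ×4
  A^1: L=1 ×15, L=3 ×19, L=5 ×1
  A^-1: L=2 ×27, L=4 ×8
  A^-3: L=3 ×20, L=5 ×1
  A^-5: L=4 ×7
  A^-7: L=5 ×1
Each group contributes A^e * Σ count * d^(L-1):
Powers of d = -A^2 - A^-2: d^2 = A^4 + 2 + A^-4; d^3 = -A^6 - 3*A^2 - 3*A^-2 - A^-6; d^4 = A^8 + 4*A^4 + 6 + 4*A^-4 + A^-8.
  A^7 * (d^3) = -A^13 - 3*A^9 - 3*A^5 - A
  A^5 * (7*d^2) = 7*A^9 + 14*A^5 + 7*A
  A^3 * (17*d + 4*d^3) = -4*A^9 - 29*A^5 - 29*A - 4*A^-3
  A^1 * (15 + 19*d^2 + d^4) = A^9 + 23*A^5 + 59*A + 23*A^-3 + A^-7
  A^-1 * (27*d + 8*d^3) = -8*A^5 - 51*A - 51*A^-3 - 8*A^-7
  A^-3 * (20*d^2 + d^4) = A^5 + 24*A + 46*A^-3 + 24*A^-7 + A^-11
  A^-5 * (7*d^3) = -7*A - 21*A^-3 - 21*A^-7 - 7*A^-11
  A^-7 * (d^4) = A + 4*A^-3 + 6*A^-7 + 4*A^-11 + A^-15
Summing the groups: <K> = -A^13 + A^9 - 2*A^5 + 3*A - 3*A^-3 + 2*A^-7 - 2*A^-11 + A^-15
Normalise by the writhe: (-A^3)^(-w) = (-A^3)^(-3) = -A^-9, so f(A) = -A^-9 * <K> = A^4 - 1 + 2*A^-4 - 3*A^-8 + 3*A^-12 - 2*A^-16 + 2*A^-20 - A^-24.
Substitute A = t^(-1/4), i.e. A^e → t^(-e/4): V(t) = -t^6 + 2*t^5 - 2*t^4 + 3*t^3 - 3*t^2 + 2*t - 1 + t^-1

Answer: -t^6 + 2*t^5 - 2*t^4 + 3*t^3 - 3*t^2 + 2*t - 1 + t^-1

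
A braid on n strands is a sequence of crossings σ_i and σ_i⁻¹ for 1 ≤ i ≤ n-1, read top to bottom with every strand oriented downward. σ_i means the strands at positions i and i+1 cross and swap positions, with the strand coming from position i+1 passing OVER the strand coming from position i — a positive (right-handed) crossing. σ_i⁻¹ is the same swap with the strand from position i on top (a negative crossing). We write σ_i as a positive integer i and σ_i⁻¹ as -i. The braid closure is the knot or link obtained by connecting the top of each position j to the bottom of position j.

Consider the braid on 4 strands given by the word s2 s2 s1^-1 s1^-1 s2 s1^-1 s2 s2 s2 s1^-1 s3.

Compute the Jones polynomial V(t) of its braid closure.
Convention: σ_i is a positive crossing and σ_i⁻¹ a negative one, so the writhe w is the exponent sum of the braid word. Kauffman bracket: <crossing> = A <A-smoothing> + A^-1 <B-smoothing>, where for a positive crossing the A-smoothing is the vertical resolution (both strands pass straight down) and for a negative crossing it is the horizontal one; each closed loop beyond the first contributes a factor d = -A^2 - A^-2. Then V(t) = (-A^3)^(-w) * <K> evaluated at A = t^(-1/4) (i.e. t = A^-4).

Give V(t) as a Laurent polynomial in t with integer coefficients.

The presented braid s2 s2 s1^-1 s1^-1 s2 s1^-1 s2 s2 s2 s1^-1 s3 on 4 strands reduces by inverse Markov moves (closure unchanged at each step):
  Destabilize: the word has the form β·s3 where s3 occurs only as the final letter (β ∈ B_3); drop it and the last strand → 3 strands.
Reduced to β = s2 s2 s1^-1 s1^-1 s2 s1^-1 s2 s2 s2 s1^-1 on 3 strands, 10 crossings.
Compute on β:
Braid: s2 s2 s1^-1 s1^-1 s2 s1^-1 s2 s2 s2 s1^-1 on 3 strands, 10 crossings.
Writhe w = (#positive) - (#negative) = 6 - 4 = 2.
State-sum expansion of <K>. There are 2^10 = 1024 states.
Smooth each crossing (0=||, 1=⌣⌢); contribution A^(Σ sign_k(1-2s_k)) * d^(L-1).
Tabulate the states by total A-exponent and number of loops L (A-exp: L × count):
  A^10: L=5 ×1
  A^8: L=4 ×10
  A^6: L=3 ×41, L=5 ×4
  A^4: L=2 ×81, L=4 ×38, L=6 ×1
  A^2: L=1 ×71, L=3 ×117, L=5 ×22
  A^0: L=2 ×154, L=4 ×91, L=6 ×7
  A^-2: L=3 ×168, L=5 ×41, L=7 ×1
  A^-4: L=4 ×110, L=6 ×10
  A^-6: L=5 ×44, L=7 ×1
  A^-8: L=6 ×10
  A^-10: L=7 ×1
Each group contributes A^e * Σ count * d^(L-1):
Powers of d = -A^2 - A^-2: d^2 = A^4 + 2 + A^-4; d^3 = -A^6 - 3*A^2 - 3*A^-2 - A^-6; d^4 = A^8 + 4*A^4 + 6 + 4*A^-4 + A^-8; d^5 = -A^10 - 5*A^6 - 10*A^2 - 10*A^-2 - 5*A^-6 - A^-10; d^6 = A^12 + 6*A^8 + 15*A^4 + 20 + 15*A^-4 + 6*A^-8 + A^-12.
  A^10 * (d^4) = A^18 + 4*A^14 + 6*A^10 + 4*A^6 + A^2
  A^8 * (10*d^3) = -10*A^14 - 30*A^10 - 30*A^6 - 10*A^2
  A^6 * (41*d^2 + 4*d^4) = 4*A^14 + 57*A^10 + 106*A^6 + 57*A^2 + 4*A^-2
  A^4 * (81*d + 38*d^3 + d^5) = -A^14 - 43*A^10 - 205*A^6 - 205*A^2 - 43*A^-2 - A^-6
  A^2 * (71 + 117*d^2 + 22*d^4) = 22*A^10 + 205*A^6 + 437*A^2 + 205*A^-2 + 22*A^-6
  A^0 * (154*d + 91*d^3 + 7*d^5) = -7*A^10 - 126*A^6 - 497*A^2 - 497*A^-2 - 126*A^-6 - 7*A^-10
  A^-2 * (168*d^2 + 41*d^4 + d^6) = A^10 + 47*A^6 + 347*A^2 + 602*A^-2 + 347*A^-6 + 47*A^-10 + A^-14
  A^-4 * (110*d^3 + 10*d^5) = -10*A^6 - 160*A^2 - 430*A^-2 - 430*A^-6 - 160*A^-10 - 10*A^-14
  A^-6 * (44*d^4 + d^6) = A^6 + 50*A^2 + 191*A^-2 + 284*A^-6 + 191*A^-10 + 50*A^-14 + A^-18
  A^-8 * (10*d^5) = -10*A^2 - 50*A^-2 - 100*A^-6 - 100*A^-10 - 50*A^-14 - 10*A^-18
  A^-10 * (d^6) = A^2 + 6*A^-2 + 15*A^-6 + 20*A^-10 + 15*A^-14 + 6*A^-18 + A^-22
Summing the groups: <K> = A^18 - 3*A^14 + 6*A^10 - 8*A^6 + 11*A^2 - 12*A^-2 + 11*A^-6 - 9*A^-10 + 6*A^-14 - 3*A^-18 + A^-22
Normalise by the writhe: (-A^3)^(-w) = (-A^3)^(-2) = A^-6, so f(A) = A^-6 * <K> = A^12 - 3*A^8 + 6*A^4 - 8 + 11*A^-4 - 12*A^-8 + 11*A^-12 - 9*A^-16 + 6*A^-20 - 3*A^-24 + A^-28.
Substitute A = t^(-1/4), i.e. A^e → t^(-e/4): V(t) = t^7 - 3*t^6 + 6*t^5 - 9*t^4 + 11*t^3 - 12*t^2 + 11*t - 8 + 6*t^-1 - 3*t^-2 + t^-3

Answer: t^7 - 3*t^6 + 6*t^5 - 9*t^4 + 11*t^3 - 12*t^2 + 11*t - 8 + 6*t^-1 - 3*t^-2 + t^-3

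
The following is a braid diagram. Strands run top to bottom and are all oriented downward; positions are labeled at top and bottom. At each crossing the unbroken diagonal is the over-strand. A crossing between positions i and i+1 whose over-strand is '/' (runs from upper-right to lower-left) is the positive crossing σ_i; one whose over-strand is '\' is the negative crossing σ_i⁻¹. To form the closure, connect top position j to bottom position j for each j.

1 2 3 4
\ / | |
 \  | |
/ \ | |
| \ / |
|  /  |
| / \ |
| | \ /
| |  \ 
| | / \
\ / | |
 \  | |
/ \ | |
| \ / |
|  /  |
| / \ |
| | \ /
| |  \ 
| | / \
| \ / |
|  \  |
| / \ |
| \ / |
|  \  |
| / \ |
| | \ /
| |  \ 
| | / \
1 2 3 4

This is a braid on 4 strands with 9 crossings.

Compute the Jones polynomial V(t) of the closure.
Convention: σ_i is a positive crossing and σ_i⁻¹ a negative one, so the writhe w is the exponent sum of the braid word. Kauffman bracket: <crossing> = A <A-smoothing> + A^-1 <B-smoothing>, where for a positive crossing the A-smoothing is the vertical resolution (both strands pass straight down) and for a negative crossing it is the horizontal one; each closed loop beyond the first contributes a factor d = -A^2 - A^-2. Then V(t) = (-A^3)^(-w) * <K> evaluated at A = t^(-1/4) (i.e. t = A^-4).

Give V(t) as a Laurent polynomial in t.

2*t^-1 - 3*t^-2 + 4*t^-3 - 4*t^-4 + 4*t^-5 - 3*t^-6 + 2*t^-7 - t^-8

Derivation:
Reading the diagram top to bottom ('/'-over between positions i,i+1 = s_i, '\'-over = s_i^-1): braid word = s1^-1 s2 s3^-1 s1^-1 s2 s3^-1 s2^-1 s2^-1 s3^-1.
Braid: s1^-1 s2 s3^-1 s1^-1 s2 s3^-1 s2^-1 s2^-1 s3^-1 on 4 strands, 9 crossings.
Writhe w = (#positive) - (#negative) = 2 - 7 = -5.
Computing the Kauffman bracket via state sum. There are 2^9 = 512 states.
For each crossing: s=0 is the vertical smoothing, s=1 horizontal. Crossing k contributes A^(sign_k * (1 - 2*s_k)); loop factor d = -A^2 - A^-2.
Tabulate the states by total A-exponent and number of loops L (A-exp: L × count):
  A^9: L=5 ×1
  A^7: L=4 ×9
  A^5: L=3 ×33, L=5 ×3
  A^3: L=2 ×59, L=4 ×25
  A^1: L=1 ×42, L=3 ×80, L=5 ×4
  A^-1: L=2 ×93, L=4 ×33
  A^-3: L=1 ×19, L=3 ×58, L=5 ×7
  A^-5: L=2 ×19, L=4 ×16, L=6 ×1
  A^-7: L=3 ×7, L=5 ×2
  A^-9: L=4 ×1
Each group contributes A^e * Σ count * d^(L-1):
Powers of d = -A^2 - A^-2: d^2 = A^4 + 2 + A^-4; d^3 = -A^6 - 3*A^2 - 3*A^-2 - A^-6; d^4 = A^8 + 4*A^4 + 6 + 4*A^-4 + A^-8; d^5 = -A^10 - 5*A^6 - 10*A^2 - 10*A^-2 - 5*A^-6 - A^-10.
  A^9 * (d^4) = A^17 + 4*A^13 + 6*A^9 + 4*A^5 + A
  A^7 * (9*d^3) = -9*A^13 - 27*A^9 - 27*A^5 - 9*A
  A^5 * (33*d^2 + 3*d^4) = 3*A^13 + 45*A^9 + 84*A^5 + 45*A + 3*A^-3
  A^3 * (59*d + 25*d^3) = -25*A^9 - 134*A^5 - 134*A - 25*A^-3
  A^1 * (42 + 80*d^2 + 4*d^4) = 4*A^9 + 96*A^5 + 226*A + 96*A^-3 + 4*A^-7
  A^-1 * (93*d + 33*d^3) = -33*A^5 - 192*A - 192*A^-3 - 33*A^-7
  A^-3 * (19 + 58*d^2 + 7*d^4) = 7*A^5 + 86*A + 177*A^-3 + 86*A^-7 + 7*A^-11
  A^-5 * (19*d + 16*d^3 + d^5) = -A^5 - 21*A - 77*A^-3 - 77*A^-7 - 21*A^-11 - A^-15
  A^-7 * (7*d^2 + 2*d^4) = 2*A + 15*A^-3 + 26*A^-7 + 15*A^-11 + 2*A^-15
  A^-9 * (d^3) = -A^-3 - 3*A^-7 - 3*A^-11 - A^-15
Summing the groups: <K> = A^17 - 2*A^13 + 3*A^9 - 4*A^5 + 4*A - 4*A^-3 + 3*A^-7 - 2*A^-11
Normalise by the writhe: (-A^3)^(-w) = (-A^3)^(5) = -A^15, so f(A) = -A^15 * <K> = -A^32 + 2*A^28 - 3*A^24 + 4*A^20 - 4*A^16 + 4*A^12 - 3*A^8 + 2*A^4.
Substitute A = t^(-1/4), i.e. A^e → t^(-e/4): V(t) = 2*t^-1 - 3*t^-2 + 4*t^-3 - 4*t^-4 + 4*t^-5 - 3*t^-6 + 2*t^-7 - t^-8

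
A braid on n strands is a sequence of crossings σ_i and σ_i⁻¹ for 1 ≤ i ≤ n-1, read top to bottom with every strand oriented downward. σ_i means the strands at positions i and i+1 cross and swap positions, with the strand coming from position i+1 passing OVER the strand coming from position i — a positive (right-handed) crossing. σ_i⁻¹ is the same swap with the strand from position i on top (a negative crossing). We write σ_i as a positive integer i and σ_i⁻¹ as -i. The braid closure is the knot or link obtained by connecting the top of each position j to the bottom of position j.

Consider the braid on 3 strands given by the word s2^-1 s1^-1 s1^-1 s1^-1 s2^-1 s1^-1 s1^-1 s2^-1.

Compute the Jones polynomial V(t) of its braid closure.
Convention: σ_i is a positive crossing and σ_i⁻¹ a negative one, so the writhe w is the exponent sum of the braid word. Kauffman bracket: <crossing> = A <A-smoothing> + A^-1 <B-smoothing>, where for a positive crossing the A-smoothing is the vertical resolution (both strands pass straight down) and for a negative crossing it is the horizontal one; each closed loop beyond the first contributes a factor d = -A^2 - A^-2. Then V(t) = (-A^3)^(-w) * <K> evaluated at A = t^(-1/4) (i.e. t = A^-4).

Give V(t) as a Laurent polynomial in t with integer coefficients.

Braid: s2^-1 s1^-1 s1^-1 s1^-1 s2^-1 s1^-1 s1^-1 s2^-1 on 3 strands, 8 crossings.
Writhe w = (#positive) - (#negative) = 0 - 8 = -8.
State-sum expansion of <K>. There are 2^8 = 256 states.
Smooth each crossing (0=||, 1=⌣⌢); contribution A^(Σ sign_k(1-2s_k)) * d^(L-1).
Tabulate the states by total A-exponent and number of loops L (A-exp: L × count):
  A^8: L=5 ×1
  A^6: L=4 ×7, L=6 ×1
  A^4: L=3 ×19, L=5 ×9
  A^2: L=2 ×24, L=4 ×31, L=6 ×1
  A^0: L=1 ×12, L=3 ×53, L=5 ×5
  A^-2: L=2 ×45, L=4 ×11
  A^-4: L=1 ×15, L=3 ×13
  A^-6: L=2 ×8
  A^-8: L=3 ×1
Each group contributes A^e * Σ count * d^(L-1):
Powers of d = -A^2 - A^-2: d^2 = A^4 + 2 + A^-4; d^3 = -A^6 - 3*A^2 - 3*A^-2 - A^-6; d^4 = A^8 + 4*A^4 + 6 + 4*A^-4 + A^-8; d^5 = -A^10 - 5*A^6 - 10*A^2 - 10*A^-2 - 5*A^-6 - A^-10.
  A^8 * (d^4) = A^16 + 4*A^12 + 6*A^8 + 4*A^4 + 1
  A^6 * (7*d^3 + d^5) = -A^16 - 12*A^12 - 31*A^8 - 31*A^4 - 12 - A^-4
  A^4 * (19*d^2 + 9*d^4) = 9*A^12 + 55*A^8 + 92*A^4 + 55 + 9*A^-4
  A^2 * (24*d + 31*d^3 + d^5) = -A^12 - 36*A^8 - 127*A^4 - 127 - 36*A^-4 - A^-8
  A^0 * (12 + 53*d^2 + 5*d^4) = 5*A^8 + 73*A^4 + 148 + 73*A^-4 + 5*A^-8
  A^-2 * (45*d + 11*d^3) = -11*A^4 - 78 - 78*A^-4 - 11*A^-8
  A^-4 * (15 + 13*d^2) = 13 + 41*A^-4 + 13*A^-8
  A^-6 * (8*d) = -8*A^-4 - 8*A^-8
  A^-8 * (d^2) = A^-4 + 2*A^-8 + A^-12
Summing the groups: <K> = -A^8 + A^-4 + A^-12
Normalise by the writhe: (-A^3)^(-w) = (-A^3)^(8) = A^24, so f(A) = A^24 * <K> = -A^32 + A^20 + A^12.
Substitute A = t^(-1/4), i.e. A^e → t^(-e/4): V(t) = t^-3 + t^-5 - t^-8

Answer: t^-3 + t^-5 - t^-8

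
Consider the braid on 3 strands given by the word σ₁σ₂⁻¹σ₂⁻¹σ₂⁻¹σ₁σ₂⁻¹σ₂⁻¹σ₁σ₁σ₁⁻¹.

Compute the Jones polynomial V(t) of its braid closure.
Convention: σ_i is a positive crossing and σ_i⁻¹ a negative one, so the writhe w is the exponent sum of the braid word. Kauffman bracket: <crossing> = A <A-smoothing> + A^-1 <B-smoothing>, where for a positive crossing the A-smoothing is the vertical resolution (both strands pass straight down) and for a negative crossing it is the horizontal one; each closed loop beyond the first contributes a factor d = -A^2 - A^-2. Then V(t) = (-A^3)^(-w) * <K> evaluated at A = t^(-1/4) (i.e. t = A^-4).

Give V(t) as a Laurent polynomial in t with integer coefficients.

-t^2 + 2*t - 3 + 5*t^-1 - 4*t^-2 + 5*t^-3 - 4*t^-4 + 2*t^-5 - t^-6

Derivation:
The presented braid s1 s2^-1 s2^-1 s2^-1 s1 s2^-1 s2^-1 s1 s1 s1^-1 on 3 strands reduces by inverse Markov moves (closure unchanged at each step):
  Deconjugate: the word is γ·β·γ⁻¹ with γ = s1 (prefix) and γ⁻¹ = s1^-1 (suffix); strip both.
Reduced to β = s2^-1 s2^-1 s2^-1 s1 s2^-1 s2^-1 s1 s1 on 3 strands, 8 crossings.
Compute on β:
Braid: s2^-1 s2^-1 s2^-1 s1 s2^-1 s2^-1 s1 s1 on 3 strands, 8 crossings.
Writhe w = (#positive) - (#negative) = 3 - 5 = -2.
State-sum expansion of <K>. There are 2^8 = 256 states.
For each crossing: s=0 is the vertical smoothing, s=1 horizontal. Crossing k contributes A^(sign_k * (1 - 2*s_k)); loop factor d = -A^2 - A^-2.
Tabulate the states by total A-exponent and number of loops L (A-exp: L × count):
  A^8: L=6 ×1
  A^6: L=5 ×8
  A^4: L=4 ×27, L=6 ×1
  A^2: L=3 ×50, L=5 ×6
  A^0: L=2 ×53, L=4 ×17
  A^-2: L=1 ×27, L=3 ×28, L=5 ×1
  A^-4: L=2 ×24, L=4 ×4
  A^-6: L=3 ×8
  A^-8: L=4 ×1
Each group contributes A^e * Σ count * d^(L-1):
Powers of d = -A^2 - A^-2: d^2 = A^4 + 2 + A^-4; d^3 = -A^6 - 3*A^2 - 3*A^-2 - A^-6; d^4 = A^8 + 4*A^4 + 6 + 4*A^-4 + A^-8; d^5 = -A^10 - 5*A^6 - 10*A^2 - 10*A^-2 - 5*A^-6 - A^-10.
  A^8 * (d^5) = -A^18 - 5*A^14 - 10*A^10 - 10*A^6 - 5*A^2 - A^-2
  A^6 * (8*d^4) = 8*A^14 + 32*A^10 + 48*A^6 + 32*A^2 + 8*A^-2
  A^4 * (27*d^3 + d^5) = -A^14 - 32*A^10 - 91*A^6 - 91*A^2 - 32*A^-2 - A^-6
  A^2 * (50*d^2 + 6*d^4) = 6*A^10 + 74*A^6 + 136*A^2 + 74*A^-2 + 6*A^-6
  A^0 * (53*d + 17*d^3) = -17*A^6 - 104*A^2 - 104*A^-2 - 17*A^-6
  A^-2 * (27 + 28*d^2 + d^4) = A^6 + 32*A^2 + 89*A^-2 + 32*A^-6 + A^-10
  A^-4 * (24*d + 4*d^3) = -4*A^2 - 36*A^-2 - 36*A^-6 - 4*A^-10
  A^-6 * (8*d^2) = 8*A^-2 + 16*A^-6 + 8*A^-10
  A^-8 * (d^3) = -A^-2 - 3*A^-6 - 3*A^-10 - A^-14
Summing the groups: <K> = -A^18 + 2*A^14 - 4*A^10 + 5*A^6 - 4*A^2 + 5*A^-2 - 3*A^-6 + 2*A^-10 - A^-14
Normalise by the writhe: (-A^3)^(-w) = (-A^3)^(2) = A^6, so f(A) = A^6 * <K> = -A^24 + 2*A^20 - 4*A^16 + 5*A^12 - 4*A^8 + 5*A^4 - 3 + 2*A^-4 - A^-8.
Substitute A = t^(-1/4), i.e. A^e → t^(-e/4): V(t) = -t^2 + 2*t - 3 + 5*t^-1 - 4*t^-2 + 5*t^-3 - 4*t^-4 + 2*t^-5 - t^-6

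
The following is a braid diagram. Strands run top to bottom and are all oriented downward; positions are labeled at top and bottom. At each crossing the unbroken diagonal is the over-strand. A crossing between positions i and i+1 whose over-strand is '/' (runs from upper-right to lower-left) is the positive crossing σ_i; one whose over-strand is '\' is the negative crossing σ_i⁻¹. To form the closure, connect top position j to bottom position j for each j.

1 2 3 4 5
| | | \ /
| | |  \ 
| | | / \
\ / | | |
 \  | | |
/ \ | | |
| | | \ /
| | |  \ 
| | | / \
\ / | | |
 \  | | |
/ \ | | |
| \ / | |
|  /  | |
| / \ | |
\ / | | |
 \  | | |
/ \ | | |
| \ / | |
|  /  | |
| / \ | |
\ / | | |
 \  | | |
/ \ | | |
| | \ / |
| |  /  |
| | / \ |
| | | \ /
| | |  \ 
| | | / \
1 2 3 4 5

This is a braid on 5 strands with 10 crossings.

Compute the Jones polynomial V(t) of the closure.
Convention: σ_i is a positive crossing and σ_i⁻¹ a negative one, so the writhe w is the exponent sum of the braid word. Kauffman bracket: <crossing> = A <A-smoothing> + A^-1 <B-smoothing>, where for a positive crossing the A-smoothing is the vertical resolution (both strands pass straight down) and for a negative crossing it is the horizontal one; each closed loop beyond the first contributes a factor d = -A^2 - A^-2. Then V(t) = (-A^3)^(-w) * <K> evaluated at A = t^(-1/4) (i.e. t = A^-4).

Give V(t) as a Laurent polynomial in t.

Reading the diagram top to bottom ('/'-over between positions i,i+1 = s_i, '\'-over = s_i^-1): braid word = s4^-1 s1^-1 s4^-1 s1^-1 s2 s1^-1 s2 s1^-1 s3 s4^-1.
Braid: s4^-1 s1^-1 s4^-1 s1^-1 s2 s1^-1 s2 s1^-1 s3 s4^-1 on 5 strands, 10 crossings.
Writhe w = (#positive) - (#negative) = 3 - 7 = -4.
State-sum expansion of <K>. There are 2^10 = 1024 states.
For each crossing: s=0 is the vertical smoothing, s=1 horizontal. Crossing k contributes A^(sign_k * (1 - 2*s_k)); loop factor d = -A^2 - A^-2.
Tabulate the states by total A-exponent and number of loops L (A-exp: L × count):
  A^10: L=8 ×1
  A^8: L=7 ×10
  A^6: L=6 ×45
  A^4: L=5 ×118, L=7 ×2
  A^2: L=4 ×195, L=6 ×15
  A^0: L=3 ×203, L=5 ×49
  A^-2: L=2 ×123, L=4 ×85, L=6 ×2
  A^-4: L=1 ×33, L=3 ×78, L=5 ×9
  A^-6: L=2 ×29, L=4 ×16
  A^-8: L=3 ×9, L=5 ×1
  A^-10: L=4 ×1
Each group contributes A^e * Σ count * d^(L-1):
Powers of d = -A^2 - A^-2: d^2 = A^4 + 2 + A^-4; d^3 = -A^6 - 3*A^2 - 3*A^-2 - A^-6; d^4 = A^8 + 4*A^4 + 6 + 4*A^-4 + A^-8; d^5 = -A^10 - 5*A^6 - 10*A^2 - 10*A^-2 - 5*A^-6 - A^-10; d^6 = A^12 + 6*A^8 + 15*A^4 + 20 + 15*A^-4 + 6*A^-8 + A^-12; d^7 = -A^14 - 7*A^10 - 21*A^6 - 35*A^2 - 35*A^-2 - 21*A^-6 - 7*A^-10 - A^-14.
  A^10 * (d^7) = -A^24 - 7*A^20 - 21*A^16 - 35*A^12 - 35*A^8 - 21*A^4 - 7 - A^-4
  A^8 * (10*d^6) = 10*A^20 + 60*A^16 + 150*A^12 + 200*A^8 + 150*A^4 + 60 + 10*A^-4
  A^6 * (45*d^5) = -45*A^16 - 225*A^12 - 450*A^8 - 450*A^4 - 225 - 45*A^-4
  A^4 * (118*d^4 + 2*d^6) = 2*A^16 + 130*A^12 + 502*A^8 + 748*A^4 + 502 + 130*A^-4 + 2*A^-8
  A^2 * (195*d^3 + 15*d^5) = -15*A^12 - 270*A^8 - 735*A^4 - 735 - 270*A^-4 - 15*A^-8
  A^0 * (203*d^2 + 49*d^4) = 49*A^8 + 399*A^4 + 700 + 399*A^-4 + 49*A^-8
  A^-2 * (123*d + 85*d^3 + 2*d^5) = -2*A^8 - 95*A^4 - 398 - 398*A^-4 - 95*A^-8 - 2*A^-12
  A^-4 * (33 + 78*d^2 + 9*d^4) = 9*A^4 + 114 + 243*A^-4 + 114*A^-8 + 9*A^-12
  A^-6 * (29*d + 16*d^3) = -16 - 77*A^-4 - 77*A^-8 - 16*A^-12
  A^-8 * (9*d^2 + d^4) = 1 + 13*A^-4 + 24*A^-8 + 13*A^-12 + A^-16
  A^-10 * (d^3) = -A^-4 - 3*A^-8 - 3*A^-12 - A^-16
Summing the groups: <K> = -A^24 + 3*A^20 - 4*A^16 + 5*A^12 - 6*A^8 + 5*A^4 - 4 + 3*A^-4 - A^-8 + A^-12
Normalise by the writhe: (-A^3)^(-w) = (-A^3)^(4) = A^12, so f(A) = A^12 * <K> = -A^36 + 3*A^32 - 4*A^28 + 5*A^24 - 6*A^20 + 5*A^16 - 4*A^12 + 3*A^8 - A^4 + 1.
Substitute A = t^(-1/4), i.e. A^e → t^(-e/4): V(t) = 1 - t^-1 + 3*t^-2 - 4*t^-3 + 5*t^-4 - 6*t^-5 + 5*t^-6 - 4*t^-7 + 3*t^-8 - t^-9

Answer: 1 - t^-1 + 3*t^-2 - 4*t^-3 + 5*t^-4 - 6*t^-5 + 5*t^-6 - 4*t^-7 + 3*t^-8 - t^-9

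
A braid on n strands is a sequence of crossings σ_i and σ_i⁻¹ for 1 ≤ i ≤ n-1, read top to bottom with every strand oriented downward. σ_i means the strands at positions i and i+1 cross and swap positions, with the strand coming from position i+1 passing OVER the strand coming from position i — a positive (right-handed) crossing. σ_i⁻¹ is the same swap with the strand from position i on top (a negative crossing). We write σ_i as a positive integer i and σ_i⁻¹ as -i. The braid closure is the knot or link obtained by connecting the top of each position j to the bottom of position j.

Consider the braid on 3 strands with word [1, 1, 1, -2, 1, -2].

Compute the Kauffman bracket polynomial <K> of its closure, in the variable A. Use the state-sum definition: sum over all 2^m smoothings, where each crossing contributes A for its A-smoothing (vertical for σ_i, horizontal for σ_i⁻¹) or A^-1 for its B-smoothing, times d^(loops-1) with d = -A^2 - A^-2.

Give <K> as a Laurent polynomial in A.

A^10 - A^6 + 2*A^2 - 2*A^-2 + 2*A^-6 - 2*A^-10 + A^-14

Derivation:
Braid: s1 s1 s1 s2^-1 s1 s2^-1 on 3 strands, 6 crossings.
Writhe w = (#positive) - (#negative) = 4 - 2 = 2.
Enumerate smoothing states for the bracket polynomial. There are 2^6 = 64 states.
For each crossing: s=0 is the vertical smoothing, s=1 horizontal. Crossing k contributes A^(sign_k * (1 - 2*s_k)); loop factor d = -A^2 - A^-2.
Tabulate the states by total A-exponent and number of loops L (A-exp: L × count):
  A^6: L=3 ×1
  A^4: L=2 ×6
  A^2: L=1 ×11, L=3 ×4
  A^0: L=2 ×19, L=4 ×1
  A^-2: L=3 ×15
  A^-4: L=4 ×6
  A^-6: L=5 ×1
Each group contributes A^e * Σ count * d^(L-1):
Powers of d = -A^2 - A^-2: d^2 = A^4 + 2 + A^-4; d^3 = -A^6 - 3*A^2 - 3*A^-2 - A^-6; d^4 = A^8 + 4*A^4 + 6 + 4*A^-4 + A^-8.
  A^6 * (d^2) = A^10 + 2*A^6 + A^2
  A^4 * (6*d) = -6*A^6 - 6*A^2
  A^2 * (11 + 4*d^2) = 4*A^6 + 19*A^2 + 4*A^-2
  A^0 * (19*d + d^3) = -A^6 - 22*A^2 - 22*A^-2 - A^-6
  A^-2 * (15*d^2) = 15*A^2 + 30*A^-2 + 15*A^-6
  A^-4 * (6*d^3) = -6*A^2 - 18*A^-2 - 18*A^-6 - 6*A^-10
  A^-6 * (d^4) = A^2 + 4*A^-2 + 6*A^-6 + 4*A^-10 + A^-14
Summing the groups: <K> = A^10 - A^6 + 2*A^2 - 2*A^-2 + 2*A^-6 - 2*A^-10 + A^-14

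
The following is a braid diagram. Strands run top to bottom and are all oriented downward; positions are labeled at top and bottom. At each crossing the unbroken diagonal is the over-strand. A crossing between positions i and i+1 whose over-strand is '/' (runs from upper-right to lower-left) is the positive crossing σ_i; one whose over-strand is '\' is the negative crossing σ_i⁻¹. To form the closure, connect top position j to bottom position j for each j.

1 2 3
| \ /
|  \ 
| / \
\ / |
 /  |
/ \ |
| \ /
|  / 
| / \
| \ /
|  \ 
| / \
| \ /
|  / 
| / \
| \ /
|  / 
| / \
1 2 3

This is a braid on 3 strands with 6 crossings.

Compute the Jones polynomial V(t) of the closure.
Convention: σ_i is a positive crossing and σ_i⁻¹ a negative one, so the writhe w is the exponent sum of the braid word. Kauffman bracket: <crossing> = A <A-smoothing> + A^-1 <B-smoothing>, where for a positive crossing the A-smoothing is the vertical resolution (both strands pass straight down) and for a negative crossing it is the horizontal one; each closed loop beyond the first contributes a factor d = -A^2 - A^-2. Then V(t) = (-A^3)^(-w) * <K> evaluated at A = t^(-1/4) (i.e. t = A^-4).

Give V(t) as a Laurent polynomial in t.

Reading the diagram top to bottom ('/'-over between positions i,i+1 = s_i, '\'-over = s_i^-1): braid word = s2^-1 s1 s2 s2^-1 s2 s2.
First cancel adjacent σ_i σ_i⁻¹ pairs (Reidemeister II — same braid, same closure): s2^-1 s1 s2 s2^-1 s2 s2 → s2^-1 s1 s2 s2.
Braid: s2^-1 s1 s2 s2 on 3 strands, 4 crossings.
Writhe w = (#positive) - (#negative) = 3 - 1 = 2.
Computing the Kauffman bracket via state sum. There are 2^4 = 16 states.
Smooth each crossing (0=||, 1=⌣⌢); contribution A^(Σ sign_k(1-2s_k)) * d^(L-1).
  state 0000: A-exp=+2, loops=3, term = A^2 * d^2
  state 0001: A-exp=+0, loops=2, term = A^0 * d^1
  state 0010: A-exp=+0, loops=2, term = A^0 * d^1
  state 0011: A-exp=-2, loops=3, term = A^-2 * d^2
  state 0100: A-exp=+0, loops=2, term = A^0 * d^1
  state 0101: A-exp=-2, loops=1, term = A^-2 * d^0
  state 0110: A-exp=-2, loops=1, term = A^-2 * d^0
  state 0111: A-exp=-4, loops=2, term = A^-4 * d^1
  state 1000: A-exp=+4, loops=2, term = A^4 * d^1
  state 1001: A-exp=+2, loops=3, term = A^2 * d^2
  state 1010: A-exp=+2, loops=3, term = A^2 * d^2
  state 1011: A-exp=+0, loops=4, term = A^0 * d^3
  state 1100: A-exp=+2, loops=1, term = A^2 * d^0
  state 1101: A-exp=+0, loops=2, term = A^0 * d^1
  state 1110: A-exp=+0, loops=2, term = A^0 * d^1
  state 1111: A-exp=-2, loops=3, term = A^-2 * d^2
Collect the terms by A-exponent (count of states per loop number):
Powers of d = -A^2 - A^-2: d^2 = A^4 + 2 + A^-4; d^3 = -A^6 - 3*A^2 - 3*A^-2 - A^-6.
  A^4 * (d) = -A^6 - A^2
  A^2 * (1 + 3*d^2) = 3*A^6 + 7*A^2 + 3*A^-2
  A^0 * (5*d + d^3) = -A^6 - 8*A^2 - 8*A^-2 - A^-6
  A^-2 * (2 + 2*d^2) = 2*A^2 + 6*A^-2 + 2*A^-6
  A^-4 * (d) = -A^-2 - A^-6
Summing the groups: <K> = A^6
Normalise by the writhe: (-A^3)^(-w) = (-A^3)^(-2) = A^-6, so f(A) = A^-6 * <K> = 1.
Substitute A = t^(-1/4), i.e. A^e → t^(-e/4): V(t) = 1

Answer: 1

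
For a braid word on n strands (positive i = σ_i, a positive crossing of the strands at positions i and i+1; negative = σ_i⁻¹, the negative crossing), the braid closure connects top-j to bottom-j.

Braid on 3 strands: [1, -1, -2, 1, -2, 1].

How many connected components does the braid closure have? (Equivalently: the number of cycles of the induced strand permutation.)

1

Derivation:
Track the strand permutation on 3 strands, starting from identity.
  step 1: s1 swaps positions 1,2 -> [2 1 3]
  step 2: s1^-1 swaps positions 1,2 -> [1 2 3]
  step 3: s2^-1 swaps positions 2,3 -> [1 3 2]
  step 4: s1 swaps positions 1,2 -> [3 1 2]
  step 5: s2^-1 swaps positions 2,3 -> [3 2 1]
  step 6: s1 swaps positions 1,2 -> [2 3 1]
Final permutation (position -> original strand): [2 3 1]
Closure components = cycle count of this permutation = 1.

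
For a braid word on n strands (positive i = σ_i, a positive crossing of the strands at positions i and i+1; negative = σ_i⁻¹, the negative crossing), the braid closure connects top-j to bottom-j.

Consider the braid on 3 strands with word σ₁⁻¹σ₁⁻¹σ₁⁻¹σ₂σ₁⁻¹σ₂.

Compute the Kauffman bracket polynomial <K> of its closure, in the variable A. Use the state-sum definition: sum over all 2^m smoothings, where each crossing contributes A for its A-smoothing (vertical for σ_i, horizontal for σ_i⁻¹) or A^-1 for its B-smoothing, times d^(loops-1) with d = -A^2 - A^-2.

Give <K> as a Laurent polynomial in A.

A^14 - 2*A^10 + 2*A^6 - 2*A^2 + 2*A^-2 - A^-6 + A^-10

Derivation:
Braid: s1^-1 s1^-1 s1^-1 s2 s1^-1 s2 on 3 strands, 6 crossings.
Writhe w = (#positive) - (#negative) = 2 - 4 = -2.
Enumerate smoothing states for the bracket polynomial. There are 2^6 = 64 states.
Each crossing splits two ways (0=vertical, 1=horizontal). The state's weight is A^(#A-smoothings - #B-smoothings) * d^(loops - 1).
Tabulate the states by total A-exponent and number of loops L (A-exp: L × count):
  A^6: L=5 ×1
  A^4: L=4 ×6
  A^2: L=3 ×15
  A^0: L=2 ×19, L=4 ×1
  A^-2: L=1 ×11, L=3 ×4
  A^-4: L=2 ×6
  A^-6: L=3 ×1
Each group contributes A^e * Σ count * d^(L-1):
Powers of d = -A^2 - A^-2: d^2 = A^4 + 2 + A^-4; d^3 = -A^6 - 3*A^2 - 3*A^-2 - A^-6; d^4 = A^8 + 4*A^4 + 6 + 4*A^-4 + A^-8.
  A^6 * (d^4) = A^14 + 4*A^10 + 6*A^6 + 4*A^2 + A^-2
  A^4 * (6*d^3) = -6*A^10 - 18*A^6 - 18*A^2 - 6*A^-2
  A^2 * (15*d^2) = 15*A^6 + 30*A^2 + 15*A^-2
  A^0 * (19*d + d^3) = -A^6 - 22*A^2 - 22*A^-2 - A^-6
  A^-2 * (11 + 4*d^2) = 4*A^2 + 19*A^-2 + 4*A^-6
  A^-4 * (6*d) = -6*A^-2 - 6*A^-6
  A^-6 * (d^2) = A^-2 + 2*A^-6 + A^-10
Summing the groups: <K> = A^14 - 2*A^10 + 2*A^6 - 2*A^2 + 2*A^-2 - A^-6 + A^-10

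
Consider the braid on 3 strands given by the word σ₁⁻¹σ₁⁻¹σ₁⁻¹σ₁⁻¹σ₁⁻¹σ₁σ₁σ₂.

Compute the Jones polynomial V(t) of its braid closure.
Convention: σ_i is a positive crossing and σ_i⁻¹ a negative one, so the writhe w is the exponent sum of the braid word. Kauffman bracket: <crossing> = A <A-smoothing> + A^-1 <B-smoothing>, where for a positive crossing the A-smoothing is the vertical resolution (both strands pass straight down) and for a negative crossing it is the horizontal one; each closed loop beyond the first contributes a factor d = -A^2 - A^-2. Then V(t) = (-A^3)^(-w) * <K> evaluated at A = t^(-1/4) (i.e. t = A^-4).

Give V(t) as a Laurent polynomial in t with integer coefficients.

The presented braid s1^-1 s1^-1 s1^-1 s1^-1 s1^-1 s1 s1 s2 on 3 strands reduces by inverse Markov moves (closure unchanged at each step):
  Destabilize: the word has the form β·s2 where s2 occurs only as the final letter (β ∈ B_2); drop it and the last strand → 2 strands.
  Deconjugate: the word is γ·β·γ⁻¹ with γ = s1^-1 s1^-1 (prefix) and γ⁻¹ = s1 s1 (suffix); strip both.
Reduced to β = s1^-1 s1^-1 s1^-1 on 2 strands, 3 crossings.
Compute on β:
Braid: s1^-1 s1^-1 s1^-1 on 2 strands, 3 crossings.
Writhe w = (#positive) - (#negative) = 0 - 3 = -3.
Computing the Kauffman bracket via state sum. There are 2^3 = 8 states.
For each crossing: s=0 is the vertical smoothing, s=1 horizontal. Crossing k contributes A^(sign_k * (1 - 2*s_k)); loop factor d = -A^2 - A^-2.
  state 000: A-exp=-3, loops=2, term = A^-3 * d^1
  state 001: A-exp=-1, loops=1, term = A^-1 * d^0
  state 010: A-exp=-1, loops=1, term = A^-1 * d^0
  state 011: A-exp=+1, loops=2, term = A^1 * d^1
  state 100: A-exp=-1, loops=1, term = A^-1 * d^0
  state 101: A-exp=+1, loops=2, term = A^1 * d^1
  state 110: A-exp=+1, loops=2, term = A^1 * d^1
  state 111: A-exp=+3, loops=3, term = A^3 * d^2
Collect the terms by A-exponent (count of states per loop number):
Powers of d = -A^2 - A^-2: d^2 = A^4 + 2 + A^-4.
  A^3 * (d^2) = A^7 + 2*A^3 + A^-1
  A^1 * (3*d) = -3*A^3 - 3*A^-1
  A^-1 * (3) = 3*A^-1
  A^-3 * (d) = -A^-1 - A^-5
Summing the groups: <K> = A^7 - A^3 - A^-5
Normalise by the writhe: (-A^3)^(-w) = (-A^3)^(3) = -A^9, so f(A) = -A^9 * <K> = -A^16 + A^12 + A^4.
Substitute A = t^(-1/4), i.e. A^e → t^(-e/4): V(t) = t^-1 + t^-3 - t^-4

Answer: t^-1 + t^-3 - t^-4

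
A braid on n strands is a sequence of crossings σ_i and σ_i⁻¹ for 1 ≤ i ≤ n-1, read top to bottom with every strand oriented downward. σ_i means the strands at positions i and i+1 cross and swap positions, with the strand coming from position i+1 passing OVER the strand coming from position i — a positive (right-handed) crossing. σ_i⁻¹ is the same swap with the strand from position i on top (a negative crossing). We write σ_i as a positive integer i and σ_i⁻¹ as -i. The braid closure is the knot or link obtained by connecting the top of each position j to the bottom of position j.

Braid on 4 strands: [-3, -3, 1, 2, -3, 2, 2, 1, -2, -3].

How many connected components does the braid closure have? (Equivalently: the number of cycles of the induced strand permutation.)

2

Derivation:
Track the strand permutation on 4 strands, starting from identity.
  step 1: s3^-1 swaps positions 3,4 -> [1 2 4 3]
  step 2: s3^-1 swaps positions 3,4 -> [1 2 3 4]
  step 3: s1 swaps positions 1,2 -> [2 1 3 4]
  step 4: s2 swaps positions 2,3 -> [2 3 1 4]
  step 5: s3^-1 swaps positions 3,4 -> [2 3 4 1]
  step 6: s2 swaps positions 2,3 -> [2 4 3 1]
  step 7: s2 swaps positions 2,3 -> [2 3 4 1]
  step 8: s1 swaps positions 1,2 -> [3 2 4 1]
  step 9: s2^-1 swaps positions 2,3 -> [3 4 2 1]
  step 10: s3^-1 swaps positions 3,4 -> [3 4 1 2]
Final permutation (position -> original strand): [3 4 1 2]
Closure components = cycle count of this permutation = 2.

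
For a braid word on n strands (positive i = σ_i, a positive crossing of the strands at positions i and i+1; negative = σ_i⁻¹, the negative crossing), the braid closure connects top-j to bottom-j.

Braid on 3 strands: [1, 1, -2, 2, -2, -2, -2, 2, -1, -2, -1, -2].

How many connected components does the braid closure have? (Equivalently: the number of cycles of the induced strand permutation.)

1

Derivation:
Track the strand permutation on 3 strands, starting from identity.
  step 1: s1 swaps positions 1,2 -> [2 1 3]
  step 2: s1 swaps positions 1,2 -> [1 2 3]
  step 3: s2^-1 swaps positions 2,3 -> [1 3 2]
  step 4: s2 swaps positions 2,3 -> [1 2 3]
  step 5: s2^-1 swaps positions 2,3 -> [1 3 2]
  step 6: s2^-1 swaps positions 2,3 -> [1 2 3]
  step 7: s2^-1 swaps positions 2,3 -> [1 3 2]
  step 8: s2 swaps positions 2,3 -> [1 2 3]
  step 9: s1^-1 swaps positions 1,2 -> [2 1 3]
  step 10: s2^-1 swaps positions 2,3 -> [2 3 1]
  step 11: s1^-1 swaps positions 1,2 -> [3 2 1]
  step 12: s2^-1 swaps positions 2,3 -> [3 1 2]
Final permutation (position -> original strand): [3 1 2]
Closure components = cycle count of this permutation = 1.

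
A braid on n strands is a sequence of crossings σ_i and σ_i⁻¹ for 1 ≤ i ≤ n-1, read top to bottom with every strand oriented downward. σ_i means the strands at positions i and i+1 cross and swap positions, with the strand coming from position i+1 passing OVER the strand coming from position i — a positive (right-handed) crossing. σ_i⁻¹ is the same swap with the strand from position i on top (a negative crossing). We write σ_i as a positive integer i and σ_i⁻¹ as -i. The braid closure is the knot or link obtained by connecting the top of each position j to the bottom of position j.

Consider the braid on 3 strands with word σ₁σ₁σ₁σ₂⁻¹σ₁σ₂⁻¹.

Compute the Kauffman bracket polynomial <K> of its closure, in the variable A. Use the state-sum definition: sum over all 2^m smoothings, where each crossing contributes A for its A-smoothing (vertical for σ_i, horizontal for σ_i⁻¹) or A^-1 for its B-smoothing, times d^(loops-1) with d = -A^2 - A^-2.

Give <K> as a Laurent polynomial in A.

Braid: s1 s1 s1 s2^-1 s1 s2^-1 on 3 strands, 6 crossings.
Writhe w = (#positive) - (#negative) = 4 - 2 = 2.
State-sum expansion of <K>. There are 2^6 = 64 states.
Smooth each crossing (0=||, 1=⌣⌢); contribution A^(Σ sign_k(1-2s_k)) * d^(L-1).
Tabulate the states by total A-exponent and number of loops L (A-exp: L × count):
  A^6: L=3 ×1
  A^4: L=2 ×6
  A^2: L=1 ×11, L=3 ×4
  A^0: L=2 ×19, L=4 ×1
  A^-2: L=3 ×15
  A^-4: L=4 ×6
  A^-6: L=5 ×1
Each group contributes A^e * Σ count * d^(L-1):
Powers of d = -A^2 - A^-2: d^2 = A^4 + 2 + A^-4; d^3 = -A^6 - 3*A^2 - 3*A^-2 - A^-6; d^4 = A^8 + 4*A^4 + 6 + 4*A^-4 + A^-8.
  A^6 * (d^2) = A^10 + 2*A^6 + A^2
  A^4 * (6*d) = -6*A^6 - 6*A^2
  A^2 * (11 + 4*d^2) = 4*A^6 + 19*A^2 + 4*A^-2
  A^0 * (19*d + d^3) = -A^6 - 22*A^2 - 22*A^-2 - A^-6
  A^-2 * (15*d^2) = 15*A^2 + 30*A^-2 + 15*A^-6
  A^-4 * (6*d^3) = -6*A^2 - 18*A^-2 - 18*A^-6 - 6*A^-10
  A^-6 * (d^4) = A^2 + 4*A^-2 + 6*A^-6 + 4*A^-10 + A^-14
Summing the groups: <K> = A^10 - A^6 + 2*A^2 - 2*A^-2 + 2*A^-6 - 2*A^-10 + A^-14

Answer: A^10 - A^6 + 2*A^2 - 2*A^-2 + 2*A^-6 - 2*A^-10 + A^-14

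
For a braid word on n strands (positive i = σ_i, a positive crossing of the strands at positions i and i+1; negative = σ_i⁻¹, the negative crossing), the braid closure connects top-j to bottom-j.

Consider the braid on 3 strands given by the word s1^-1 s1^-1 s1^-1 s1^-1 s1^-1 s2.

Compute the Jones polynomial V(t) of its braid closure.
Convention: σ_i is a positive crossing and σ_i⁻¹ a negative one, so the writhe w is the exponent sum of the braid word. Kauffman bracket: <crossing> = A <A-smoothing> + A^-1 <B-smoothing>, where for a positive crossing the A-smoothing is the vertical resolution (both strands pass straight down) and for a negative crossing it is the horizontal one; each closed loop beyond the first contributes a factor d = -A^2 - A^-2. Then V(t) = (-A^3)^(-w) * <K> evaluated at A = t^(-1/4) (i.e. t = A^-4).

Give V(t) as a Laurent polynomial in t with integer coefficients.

The presented braid s1^-1 s1^-1 s1^-1 s1^-1 s1^-1 s2 on 3 strands reduces by inverse Markov moves (closure unchanged at each step):
  Destabilize: the word has the form β·s2 where s2 occurs only as the final letter (β ∈ B_2); drop it and the last strand → 2 strands.
Reduced to β = s1^-1 s1^-1 s1^-1 s1^-1 s1^-1 on 2 strands, 5 crossings.
Compute on β:
Braid: s1^-1 s1^-1 s1^-1 s1^-1 s1^-1 on 2 strands, 5 crossings.
Writhe w = (#positive) - (#negative) = 0 - 5 = -5.
State-sum expansion of <K>. There are 2^5 = 32 states.
For each crossing: s=0 is the vertical smoothing, s=1 horizontal. Crossing k contributes A^(sign_k * (1 - 2*s_k)); loop factor d = -A^2 - A^-2.
  state 00000: A-exp=-5, loops=2, term = A^-5 * d^1
  state 00001: A-exp=-3, loops=1, term = A^-3 * d^0
  state 00010: A-exp=-3, loops=1, term = A^-3 * d^0
  state 00011: A-exp=-1, loops=2, term = A^-1 * d^1
  state 00100: A-exp=-3, loops=1, term = A^-3 * d^0
  state 00101: A-exp=-1, loops=2, term = A^-1 * d^1
  state 00110: A-exp=-1, loops=2, term = A^-1 * d^1
  state 00111: A-exp=+1, loops=3, term = A^1 * d^2
  state 01000: A-exp=-3, loops=1, term = A^-3 * d^0
  state 01001: A-exp=-1, loops=2, term = A^-1 * d^1
  state 01010: A-exp=-1, loops=2, term = A^-1 * d^1
  state 01011: A-exp=+1, loops=3, term = A^1 * d^2
  state 01100: A-exp=-1, loops=2, term = A^-1 * d^1
  state 01101: A-exp=+1, loops=3, term = A^1 * d^2
  state 01110: A-exp=+1, loops=3, term = A^1 * d^2
  state 01111: A-exp=+3, loops=4, term = A^3 * d^3
  state 10000: A-exp=-3, loops=1, term = A^-3 * d^0
  state 10001: A-exp=-1, loops=2, term = A^-1 * d^1
  state 10010: A-exp=-1, loops=2, term = A^-1 * d^1
  state 10011: A-exp=+1, loops=3, term = A^1 * d^2
  state 10100: A-exp=-1, loops=2, term = A^-1 * d^1
  state 10101: A-exp=+1, loops=3, term = A^1 * d^2
  state 10110: A-exp=+1, loops=3, term = A^1 * d^2
  state 10111: A-exp=+3, loops=4, term = A^3 * d^3
  state 11000: A-exp=-1, loops=2, term = A^-1 * d^1
  state 11001: A-exp=+1, loops=3, term = A^1 * d^2
  state 11010: A-exp=+1, loops=3, term = A^1 * d^2
  state 11011: A-exp=+3, loops=4, term = A^3 * d^3
  state 11100: A-exp=+1, loops=3, term = A^1 * d^2
  state 11101: A-exp=+3, loops=4, term = A^3 * d^3
  state 11110: A-exp=+3, loops=4, term = A^3 * d^3
  state 11111: A-exp=+5, loops=5, term = A^5 * d^4
Collect the terms by A-exponent (count of states per loop number):
Powers of d = -A^2 - A^-2: d^2 = A^4 + 2 + A^-4; d^3 = -A^6 - 3*A^2 - 3*A^-2 - A^-6; d^4 = A^8 + 4*A^4 + 6 + 4*A^-4 + A^-8.
  A^5 * (d^4) = A^13 + 4*A^9 + 6*A^5 + 4*A + A^-3
  A^3 * (5*d^3) = -5*A^9 - 15*A^5 - 15*A - 5*A^-3
  A^1 * (10*d^2) = 10*A^5 + 20*A + 10*A^-3
  A^-1 * (10*d) = -10*A - 10*A^-3
  A^-3 * (5) = 5*A^-3
  A^-5 * (d) = -A^-3 - A^-7
Summing the groups: <K> = A^13 - A^9 + A^5 - A - A^-7
Normalise by the writhe: (-A^3)^(-w) = (-A^3)^(5) = -A^15, so f(A) = -A^15 * <K> = -A^28 + A^24 - A^20 + A^16 + A^8.
Substitute A = t^(-1/4), i.e. A^e → t^(-e/4): V(t) = t^-2 + t^-4 - t^-5 + t^-6 - t^-7

Answer: t^-2 + t^-4 - t^-5 + t^-6 - t^-7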